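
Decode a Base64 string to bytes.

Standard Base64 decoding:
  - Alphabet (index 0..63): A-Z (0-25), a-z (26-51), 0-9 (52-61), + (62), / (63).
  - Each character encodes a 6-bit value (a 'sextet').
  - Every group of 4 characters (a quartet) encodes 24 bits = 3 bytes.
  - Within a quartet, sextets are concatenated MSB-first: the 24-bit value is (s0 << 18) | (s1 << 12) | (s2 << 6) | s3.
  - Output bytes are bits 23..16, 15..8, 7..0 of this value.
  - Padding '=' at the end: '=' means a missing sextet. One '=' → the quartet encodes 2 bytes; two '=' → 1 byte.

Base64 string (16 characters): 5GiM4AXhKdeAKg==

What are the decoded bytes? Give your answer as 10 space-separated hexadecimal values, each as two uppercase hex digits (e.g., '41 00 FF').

Answer: E4 68 8C E0 05 E1 29 D7 80 2A

Derivation:
After char 0 ('5'=57): chars_in_quartet=1 acc=0x39 bytes_emitted=0
After char 1 ('G'=6): chars_in_quartet=2 acc=0xE46 bytes_emitted=0
After char 2 ('i'=34): chars_in_quartet=3 acc=0x391A2 bytes_emitted=0
After char 3 ('M'=12): chars_in_quartet=4 acc=0xE4688C -> emit E4 68 8C, reset; bytes_emitted=3
After char 4 ('4'=56): chars_in_quartet=1 acc=0x38 bytes_emitted=3
After char 5 ('A'=0): chars_in_quartet=2 acc=0xE00 bytes_emitted=3
After char 6 ('X'=23): chars_in_quartet=3 acc=0x38017 bytes_emitted=3
After char 7 ('h'=33): chars_in_quartet=4 acc=0xE005E1 -> emit E0 05 E1, reset; bytes_emitted=6
After char 8 ('K'=10): chars_in_quartet=1 acc=0xA bytes_emitted=6
After char 9 ('d'=29): chars_in_quartet=2 acc=0x29D bytes_emitted=6
After char 10 ('e'=30): chars_in_quartet=3 acc=0xA75E bytes_emitted=6
After char 11 ('A'=0): chars_in_quartet=4 acc=0x29D780 -> emit 29 D7 80, reset; bytes_emitted=9
After char 12 ('K'=10): chars_in_quartet=1 acc=0xA bytes_emitted=9
After char 13 ('g'=32): chars_in_quartet=2 acc=0x2A0 bytes_emitted=9
Padding '==': partial quartet acc=0x2A0 -> emit 2A; bytes_emitted=10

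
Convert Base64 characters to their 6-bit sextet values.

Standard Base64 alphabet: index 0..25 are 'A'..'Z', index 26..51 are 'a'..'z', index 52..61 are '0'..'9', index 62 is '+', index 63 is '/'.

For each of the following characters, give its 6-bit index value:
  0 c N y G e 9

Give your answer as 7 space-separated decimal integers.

Answer: 52 28 13 50 6 30 61

Derivation:
'0': 0..9 range, 52 + ord('0') − ord('0') = 52
'c': a..z range, 26 + ord('c') − ord('a') = 28
'N': A..Z range, ord('N') − ord('A') = 13
'y': a..z range, 26 + ord('y') − ord('a') = 50
'G': A..Z range, ord('G') − ord('A') = 6
'e': a..z range, 26 + ord('e') − ord('a') = 30
'9': 0..9 range, 52 + ord('9') − ord('0') = 61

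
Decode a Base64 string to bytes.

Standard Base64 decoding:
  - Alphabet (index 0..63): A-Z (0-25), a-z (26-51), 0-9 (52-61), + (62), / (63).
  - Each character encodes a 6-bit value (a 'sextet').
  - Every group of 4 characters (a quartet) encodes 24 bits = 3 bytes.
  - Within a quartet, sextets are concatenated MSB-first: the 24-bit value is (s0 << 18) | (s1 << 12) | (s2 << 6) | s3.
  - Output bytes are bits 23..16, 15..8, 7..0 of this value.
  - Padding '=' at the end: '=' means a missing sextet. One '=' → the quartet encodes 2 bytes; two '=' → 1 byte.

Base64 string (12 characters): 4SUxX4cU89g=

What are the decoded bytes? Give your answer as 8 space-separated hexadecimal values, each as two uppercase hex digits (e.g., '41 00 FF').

After char 0 ('4'=56): chars_in_quartet=1 acc=0x38 bytes_emitted=0
After char 1 ('S'=18): chars_in_quartet=2 acc=0xE12 bytes_emitted=0
After char 2 ('U'=20): chars_in_quartet=3 acc=0x38494 bytes_emitted=0
After char 3 ('x'=49): chars_in_quartet=4 acc=0xE12531 -> emit E1 25 31, reset; bytes_emitted=3
After char 4 ('X'=23): chars_in_quartet=1 acc=0x17 bytes_emitted=3
After char 5 ('4'=56): chars_in_quartet=2 acc=0x5F8 bytes_emitted=3
After char 6 ('c'=28): chars_in_quartet=3 acc=0x17E1C bytes_emitted=3
After char 7 ('U'=20): chars_in_quartet=4 acc=0x5F8714 -> emit 5F 87 14, reset; bytes_emitted=6
After char 8 ('8'=60): chars_in_quartet=1 acc=0x3C bytes_emitted=6
After char 9 ('9'=61): chars_in_quartet=2 acc=0xF3D bytes_emitted=6
After char 10 ('g'=32): chars_in_quartet=3 acc=0x3CF60 bytes_emitted=6
Padding '=': partial quartet acc=0x3CF60 -> emit F3 D8; bytes_emitted=8

Answer: E1 25 31 5F 87 14 F3 D8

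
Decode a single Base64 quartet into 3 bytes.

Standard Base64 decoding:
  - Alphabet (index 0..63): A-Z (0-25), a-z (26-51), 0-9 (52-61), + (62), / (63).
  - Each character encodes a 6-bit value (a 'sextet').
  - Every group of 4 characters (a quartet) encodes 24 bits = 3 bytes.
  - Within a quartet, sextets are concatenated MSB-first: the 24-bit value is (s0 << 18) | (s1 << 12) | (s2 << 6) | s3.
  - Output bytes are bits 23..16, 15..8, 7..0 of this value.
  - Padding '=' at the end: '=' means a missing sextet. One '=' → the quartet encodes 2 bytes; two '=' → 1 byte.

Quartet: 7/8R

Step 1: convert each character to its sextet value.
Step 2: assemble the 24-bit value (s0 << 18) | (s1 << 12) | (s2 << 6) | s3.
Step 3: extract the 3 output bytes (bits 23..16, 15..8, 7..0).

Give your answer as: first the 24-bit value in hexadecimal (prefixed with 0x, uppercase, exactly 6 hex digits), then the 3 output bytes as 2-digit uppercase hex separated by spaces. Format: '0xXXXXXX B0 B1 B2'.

Sextets: 7=59, /=63, 8=60, R=17
24-bit: (59<<18) | (63<<12) | (60<<6) | 17
      = 0xEC0000 | 0x03F000 | 0x000F00 | 0x000011
      = 0xEFFF11
Bytes: (v>>16)&0xFF=EF, (v>>8)&0xFF=FF, v&0xFF=11

Answer: 0xEFFF11 EF FF 11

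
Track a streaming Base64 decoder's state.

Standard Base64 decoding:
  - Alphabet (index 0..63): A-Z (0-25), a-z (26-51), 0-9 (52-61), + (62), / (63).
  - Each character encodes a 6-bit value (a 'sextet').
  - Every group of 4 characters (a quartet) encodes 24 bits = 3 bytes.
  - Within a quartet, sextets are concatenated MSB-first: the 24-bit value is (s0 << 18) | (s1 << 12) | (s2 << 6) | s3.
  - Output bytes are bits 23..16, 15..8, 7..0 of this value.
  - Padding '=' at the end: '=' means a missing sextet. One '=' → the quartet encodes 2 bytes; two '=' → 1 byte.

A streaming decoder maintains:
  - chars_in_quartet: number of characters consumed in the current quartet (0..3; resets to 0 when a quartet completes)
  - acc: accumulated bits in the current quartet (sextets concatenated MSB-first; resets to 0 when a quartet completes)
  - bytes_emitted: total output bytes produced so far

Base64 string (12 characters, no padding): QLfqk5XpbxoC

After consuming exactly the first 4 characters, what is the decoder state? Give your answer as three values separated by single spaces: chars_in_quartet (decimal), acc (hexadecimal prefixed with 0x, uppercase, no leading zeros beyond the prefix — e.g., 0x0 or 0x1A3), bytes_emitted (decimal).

Answer: 0 0x0 3

Derivation:
After char 0 ('Q'=16): chars_in_quartet=1 acc=0x10 bytes_emitted=0
After char 1 ('L'=11): chars_in_quartet=2 acc=0x40B bytes_emitted=0
After char 2 ('f'=31): chars_in_quartet=3 acc=0x102DF bytes_emitted=0
After char 3 ('q'=42): chars_in_quartet=4 acc=0x40B7EA -> emit 40 B7 EA, reset; bytes_emitted=3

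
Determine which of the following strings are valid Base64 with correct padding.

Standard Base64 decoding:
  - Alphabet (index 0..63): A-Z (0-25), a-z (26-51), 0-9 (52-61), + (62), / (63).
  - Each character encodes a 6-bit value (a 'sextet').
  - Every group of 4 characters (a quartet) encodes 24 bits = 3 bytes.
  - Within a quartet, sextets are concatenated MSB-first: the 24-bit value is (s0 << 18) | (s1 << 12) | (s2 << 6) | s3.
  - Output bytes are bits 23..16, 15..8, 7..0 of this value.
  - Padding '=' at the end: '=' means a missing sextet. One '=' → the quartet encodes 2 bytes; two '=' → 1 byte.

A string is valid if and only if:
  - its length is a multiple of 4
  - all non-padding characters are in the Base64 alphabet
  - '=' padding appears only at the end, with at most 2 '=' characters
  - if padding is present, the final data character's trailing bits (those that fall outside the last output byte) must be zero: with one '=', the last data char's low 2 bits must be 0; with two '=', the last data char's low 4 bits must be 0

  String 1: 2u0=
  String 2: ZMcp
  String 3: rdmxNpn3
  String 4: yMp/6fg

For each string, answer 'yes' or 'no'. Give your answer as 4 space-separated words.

String 1: '2u0=' → valid
String 2: 'ZMcp' → valid
String 3: 'rdmxNpn3' → valid
String 4: 'yMp/6fg' → invalid (len=7 not mult of 4)

Answer: yes yes yes no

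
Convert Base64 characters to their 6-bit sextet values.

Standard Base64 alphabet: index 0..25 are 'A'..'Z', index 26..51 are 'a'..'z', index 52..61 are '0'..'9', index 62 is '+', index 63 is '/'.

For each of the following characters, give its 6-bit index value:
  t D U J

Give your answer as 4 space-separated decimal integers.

't': a..z range, 26 + ord('t') − ord('a') = 45
'D': A..Z range, ord('D') − ord('A') = 3
'U': A..Z range, ord('U') − ord('A') = 20
'J': A..Z range, ord('J') − ord('A') = 9

Answer: 45 3 20 9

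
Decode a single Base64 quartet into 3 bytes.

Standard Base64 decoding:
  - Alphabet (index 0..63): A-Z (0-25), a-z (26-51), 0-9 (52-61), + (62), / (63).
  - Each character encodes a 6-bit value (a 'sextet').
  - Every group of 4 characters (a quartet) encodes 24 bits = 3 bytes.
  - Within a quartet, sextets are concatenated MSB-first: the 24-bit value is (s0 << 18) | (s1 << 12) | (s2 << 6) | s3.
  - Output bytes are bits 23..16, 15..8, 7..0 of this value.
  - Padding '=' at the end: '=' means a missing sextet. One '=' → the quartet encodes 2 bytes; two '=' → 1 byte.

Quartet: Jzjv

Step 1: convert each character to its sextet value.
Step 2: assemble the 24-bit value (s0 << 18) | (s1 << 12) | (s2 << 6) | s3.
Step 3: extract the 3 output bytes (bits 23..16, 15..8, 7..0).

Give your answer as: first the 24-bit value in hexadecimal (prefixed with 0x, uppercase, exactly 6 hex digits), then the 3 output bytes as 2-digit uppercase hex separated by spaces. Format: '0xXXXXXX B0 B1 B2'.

Sextets: J=9, z=51, j=35, v=47
24-bit: (9<<18) | (51<<12) | (35<<6) | 47
      = 0x240000 | 0x033000 | 0x0008C0 | 0x00002F
      = 0x2738EF
Bytes: (v>>16)&0xFF=27, (v>>8)&0xFF=38, v&0xFF=EF

Answer: 0x2738EF 27 38 EF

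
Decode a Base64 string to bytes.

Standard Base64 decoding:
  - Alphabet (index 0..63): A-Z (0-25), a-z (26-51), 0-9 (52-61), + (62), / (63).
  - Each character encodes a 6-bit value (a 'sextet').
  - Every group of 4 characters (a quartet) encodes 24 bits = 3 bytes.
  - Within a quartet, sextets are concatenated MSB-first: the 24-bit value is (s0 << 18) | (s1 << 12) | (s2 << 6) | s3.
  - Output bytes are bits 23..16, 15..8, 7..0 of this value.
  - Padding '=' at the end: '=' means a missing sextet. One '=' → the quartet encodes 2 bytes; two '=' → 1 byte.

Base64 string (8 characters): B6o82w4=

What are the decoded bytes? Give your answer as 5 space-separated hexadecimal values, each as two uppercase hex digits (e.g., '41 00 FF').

After char 0 ('B'=1): chars_in_quartet=1 acc=0x1 bytes_emitted=0
After char 1 ('6'=58): chars_in_quartet=2 acc=0x7A bytes_emitted=0
After char 2 ('o'=40): chars_in_quartet=3 acc=0x1EA8 bytes_emitted=0
After char 3 ('8'=60): chars_in_quartet=4 acc=0x7AA3C -> emit 07 AA 3C, reset; bytes_emitted=3
After char 4 ('2'=54): chars_in_quartet=1 acc=0x36 bytes_emitted=3
After char 5 ('w'=48): chars_in_quartet=2 acc=0xDB0 bytes_emitted=3
After char 6 ('4'=56): chars_in_quartet=3 acc=0x36C38 bytes_emitted=3
Padding '=': partial quartet acc=0x36C38 -> emit DB 0E; bytes_emitted=5

Answer: 07 AA 3C DB 0E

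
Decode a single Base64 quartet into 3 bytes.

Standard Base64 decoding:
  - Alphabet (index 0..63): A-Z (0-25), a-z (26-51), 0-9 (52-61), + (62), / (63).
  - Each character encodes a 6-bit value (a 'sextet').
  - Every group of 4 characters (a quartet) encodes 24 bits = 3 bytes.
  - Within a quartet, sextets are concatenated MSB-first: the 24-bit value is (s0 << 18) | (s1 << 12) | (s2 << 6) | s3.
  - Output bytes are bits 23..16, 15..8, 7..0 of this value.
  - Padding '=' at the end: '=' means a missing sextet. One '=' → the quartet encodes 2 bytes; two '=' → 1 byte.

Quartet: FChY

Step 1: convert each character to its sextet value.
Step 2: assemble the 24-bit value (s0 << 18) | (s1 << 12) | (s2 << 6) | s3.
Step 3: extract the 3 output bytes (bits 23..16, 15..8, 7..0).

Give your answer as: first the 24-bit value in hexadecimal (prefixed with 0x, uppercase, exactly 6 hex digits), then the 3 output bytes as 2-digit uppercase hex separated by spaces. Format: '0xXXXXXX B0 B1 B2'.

Answer: 0x142858 14 28 58

Derivation:
Sextets: F=5, C=2, h=33, Y=24
24-bit: (5<<18) | (2<<12) | (33<<6) | 24
      = 0x140000 | 0x002000 | 0x000840 | 0x000018
      = 0x142858
Bytes: (v>>16)&0xFF=14, (v>>8)&0xFF=28, v&0xFF=58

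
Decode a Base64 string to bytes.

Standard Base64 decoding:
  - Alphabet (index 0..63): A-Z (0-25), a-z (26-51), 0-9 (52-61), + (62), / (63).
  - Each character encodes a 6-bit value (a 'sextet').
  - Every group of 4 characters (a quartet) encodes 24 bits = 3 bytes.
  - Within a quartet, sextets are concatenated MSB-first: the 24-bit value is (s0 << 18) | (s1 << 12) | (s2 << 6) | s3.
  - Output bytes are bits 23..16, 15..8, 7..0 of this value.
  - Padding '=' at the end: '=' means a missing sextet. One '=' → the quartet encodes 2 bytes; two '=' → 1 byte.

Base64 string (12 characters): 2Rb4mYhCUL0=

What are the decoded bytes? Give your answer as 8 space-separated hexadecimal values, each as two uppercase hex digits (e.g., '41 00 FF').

Answer: D9 16 F8 99 88 42 50 BD

Derivation:
After char 0 ('2'=54): chars_in_quartet=1 acc=0x36 bytes_emitted=0
After char 1 ('R'=17): chars_in_quartet=2 acc=0xD91 bytes_emitted=0
After char 2 ('b'=27): chars_in_quartet=3 acc=0x3645B bytes_emitted=0
After char 3 ('4'=56): chars_in_quartet=4 acc=0xD916F8 -> emit D9 16 F8, reset; bytes_emitted=3
After char 4 ('m'=38): chars_in_quartet=1 acc=0x26 bytes_emitted=3
After char 5 ('Y'=24): chars_in_quartet=2 acc=0x998 bytes_emitted=3
After char 6 ('h'=33): chars_in_quartet=3 acc=0x26621 bytes_emitted=3
After char 7 ('C'=2): chars_in_quartet=4 acc=0x998842 -> emit 99 88 42, reset; bytes_emitted=6
After char 8 ('U'=20): chars_in_quartet=1 acc=0x14 bytes_emitted=6
After char 9 ('L'=11): chars_in_quartet=2 acc=0x50B bytes_emitted=6
After char 10 ('0'=52): chars_in_quartet=3 acc=0x142F4 bytes_emitted=6
Padding '=': partial quartet acc=0x142F4 -> emit 50 BD; bytes_emitted=8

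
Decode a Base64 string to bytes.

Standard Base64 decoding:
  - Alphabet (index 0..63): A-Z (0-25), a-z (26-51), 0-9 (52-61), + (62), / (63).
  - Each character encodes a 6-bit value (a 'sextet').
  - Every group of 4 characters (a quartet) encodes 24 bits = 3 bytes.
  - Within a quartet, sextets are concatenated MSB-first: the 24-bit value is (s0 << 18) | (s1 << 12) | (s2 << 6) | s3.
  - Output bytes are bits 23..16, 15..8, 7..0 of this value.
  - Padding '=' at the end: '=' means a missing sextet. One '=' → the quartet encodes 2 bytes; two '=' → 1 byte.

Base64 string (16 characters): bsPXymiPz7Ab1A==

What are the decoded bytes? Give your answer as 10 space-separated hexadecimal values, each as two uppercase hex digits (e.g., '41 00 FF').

Answer: 6E C3 D7 CA 68 8F CF B0 1B D4

Derivation:
After char 0 ('b'=27): chars_in_quartet=1 acc=0x1B bytes_emitted=0
After char 1 ('s'=44): chars_in_quartet=2 acc=0x6EC bytes_emitted=0
After char 2 ('P'=15): chars_in_quartet=3 acc=0x1BB0F bytes_emitted=0
After char 3 ('X'=23): chars_in_quartet=4 acc=0x6EC3D7 -> emit 6E C3 D7, reset; bytes_emitted=3
After char 4 ('y'=50): chars_in_quartet=1 acc=0x32 bytes_emitted=3
After char 5 ('m'=38): chars_in_quartet=2 acc=0xCA6 bytes_emitted=3
After char 6 ('i'=34): chars_in_quartet=3 acc=0x329A2 bytes_emitted=3
After char 7 ('P'=15): chars_in_quartet=4 acc=0xCA688F -> emit CA 68 8F, reset; bytes_emitted=6
After char 8 ('z'=51): chars_in_quartet=1 acc=0x33 bytes_emitted=6
After char 9 ('7'=59): chars_in_quartet=2 acc=0xCFB bytes_emitted=6
After char 10 ('A'=0): chars_in_quartet=3 acc=0x33EC0 bytes_emitted=6
After char 11 ('b'=27): chars_in_quartet=4 acc=0xCFB01B -> emit CF B0 1B, reset; bytes_emitted=9
After char 12 ('1'=53): chars_in_quartet=1 acc=0x35 bytes_emitted=9
After char 13 ('A'=0): chars_in_quartet=2 acc=0xD40 bytes_emitted=9
Padding '==': partial quartet acc=0xD40 -> emit D4; bytes_emitted=10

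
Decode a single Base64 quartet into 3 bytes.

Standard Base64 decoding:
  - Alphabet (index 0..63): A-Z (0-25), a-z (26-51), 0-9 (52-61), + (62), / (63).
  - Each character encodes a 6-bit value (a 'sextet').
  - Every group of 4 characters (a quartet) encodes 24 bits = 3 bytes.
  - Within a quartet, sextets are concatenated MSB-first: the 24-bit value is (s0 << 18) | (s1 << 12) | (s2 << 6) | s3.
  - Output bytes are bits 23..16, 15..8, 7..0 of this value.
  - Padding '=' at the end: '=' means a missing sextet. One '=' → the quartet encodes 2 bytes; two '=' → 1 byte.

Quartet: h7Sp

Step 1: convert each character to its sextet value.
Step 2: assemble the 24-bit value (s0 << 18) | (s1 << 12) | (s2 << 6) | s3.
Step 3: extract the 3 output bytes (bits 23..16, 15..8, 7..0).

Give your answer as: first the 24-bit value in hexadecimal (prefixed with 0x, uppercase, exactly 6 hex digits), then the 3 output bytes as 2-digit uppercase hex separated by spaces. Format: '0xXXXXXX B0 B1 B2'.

Sextets: h=33, 7=59, S=18, p=41
24-bit: (33<<18) | (59<<12) | (18<<6) | 41
      = 0x840000 | 0x03B000 | 0x000480 | 0x000029
      = 0x87B4A9
Bytes: (v>>16)&0xFF=87, (v>>8)&0xFF=B4, v&0xFF=A9

Answer: 0x87B4A9 87 B4 A9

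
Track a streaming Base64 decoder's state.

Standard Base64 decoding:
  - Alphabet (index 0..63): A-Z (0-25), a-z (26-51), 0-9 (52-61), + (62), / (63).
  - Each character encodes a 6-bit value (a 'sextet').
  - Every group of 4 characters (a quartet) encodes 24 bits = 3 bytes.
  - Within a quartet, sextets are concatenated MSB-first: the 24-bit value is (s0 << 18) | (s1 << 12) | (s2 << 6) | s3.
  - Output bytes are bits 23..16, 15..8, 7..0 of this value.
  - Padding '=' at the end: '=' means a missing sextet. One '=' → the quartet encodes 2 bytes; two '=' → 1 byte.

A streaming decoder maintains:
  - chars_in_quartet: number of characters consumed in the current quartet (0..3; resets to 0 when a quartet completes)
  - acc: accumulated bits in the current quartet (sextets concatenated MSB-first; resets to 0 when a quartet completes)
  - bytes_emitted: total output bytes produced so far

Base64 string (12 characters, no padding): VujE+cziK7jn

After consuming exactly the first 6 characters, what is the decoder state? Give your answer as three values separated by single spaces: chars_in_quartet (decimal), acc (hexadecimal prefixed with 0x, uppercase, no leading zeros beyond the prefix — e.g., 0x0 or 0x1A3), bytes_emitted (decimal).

Answer: 2 0xF9C 3

Derivation:
After char 0 ('V'=21): chars_in_quartet=1 acc=0x15 bytes_emitted=0
After char 1 ('u'=46): chars_in_quartet=2 acc=0x56E bytes_emitted=0
After char 2 ('j'=35): chars_in_quartet=3 acc=0x15BA3 bytes_emitted=0
After char 3 ('E'=4): chars_in_quartet=4 acc=0x56E8C4 -> emit 56 E8 C4, reset; bytes_emitted=3
After char 4 ('+'=62): chars_in_quartet=1 acc=0x3E bytes_emitted=3
After char 5 ('c'=28): chars_in_quartet=2 acc=0xF9C bytes_emitted=3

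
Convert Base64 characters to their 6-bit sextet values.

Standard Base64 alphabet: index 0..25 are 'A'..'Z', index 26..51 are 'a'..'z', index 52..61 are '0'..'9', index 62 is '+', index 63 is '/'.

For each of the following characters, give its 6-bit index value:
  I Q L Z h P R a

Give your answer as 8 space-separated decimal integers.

Answer: 8 16 11 25 33 15 17 26

Derivation:
'I': A..Z range, ord('I') − ord('A') = 8
'Q': A..Z range, ord('Q') − ord('A') = 16
'L': A..Z range, ord('L') − ord('A') = 11
'Z': A..Z range, ord('Z') − ord('A') = 25
'h': a..z range, 26 + ord('h') − ord('a') = 33
'P': A..Z range, ord('P') − ord('A') = 15
'R': A..Z range, ord('R') − ord('A') = 17
'a': a..z range, 26 + ord('a') − ord('a') = 26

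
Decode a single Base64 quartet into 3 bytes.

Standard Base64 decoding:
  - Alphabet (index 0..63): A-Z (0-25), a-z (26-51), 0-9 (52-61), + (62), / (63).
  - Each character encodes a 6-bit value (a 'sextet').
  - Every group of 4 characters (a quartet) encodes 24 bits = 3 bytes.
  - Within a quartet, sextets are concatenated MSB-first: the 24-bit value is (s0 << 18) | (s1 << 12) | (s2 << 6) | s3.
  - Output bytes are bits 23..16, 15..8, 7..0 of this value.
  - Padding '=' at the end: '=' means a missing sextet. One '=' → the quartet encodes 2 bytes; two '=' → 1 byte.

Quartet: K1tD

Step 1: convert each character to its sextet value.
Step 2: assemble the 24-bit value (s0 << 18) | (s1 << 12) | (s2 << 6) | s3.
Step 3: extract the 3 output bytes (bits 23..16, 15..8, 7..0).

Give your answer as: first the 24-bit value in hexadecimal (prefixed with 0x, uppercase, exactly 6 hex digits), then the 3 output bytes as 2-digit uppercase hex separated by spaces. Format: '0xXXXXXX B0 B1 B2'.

Answer: 0x2B5B43 2B 5B 43

Derivation:
Sextets: K=10, 1=53, t=45, D=3
24-bit: (10<<18) | (53<<12) | (45<<6) | 3
      = 0x280000 | 0x035000 | 0x000B40 | 0x000003
      = 0x2B5B43
Bytes: (v>>16)&0xFF=2B, (v>>8)&0xFF=5B, v&0xFF=43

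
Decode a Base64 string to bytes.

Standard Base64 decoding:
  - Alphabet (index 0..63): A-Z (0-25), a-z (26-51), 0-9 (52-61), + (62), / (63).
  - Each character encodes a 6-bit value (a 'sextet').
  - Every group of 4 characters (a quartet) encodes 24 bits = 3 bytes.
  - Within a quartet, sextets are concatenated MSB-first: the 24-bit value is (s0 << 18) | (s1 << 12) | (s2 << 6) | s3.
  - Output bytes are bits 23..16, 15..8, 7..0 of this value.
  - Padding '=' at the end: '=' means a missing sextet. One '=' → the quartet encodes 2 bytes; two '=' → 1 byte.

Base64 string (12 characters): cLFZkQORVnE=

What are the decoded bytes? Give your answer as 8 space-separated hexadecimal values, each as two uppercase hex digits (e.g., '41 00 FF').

After char 0 ('c'=28): chars_in_quartet=1 acc=0x1C bytes_emitted=0
After char 1 ('L'=11): chars_in_quartet=2 acc=0x70B bytes_emitted=0
After char 2 ('F'=5): chars_in_quartet=3 acc=0x1C2C5 bytes_emitted=0
After char 3 ('Z'=25): chars_in_quartet=4 acc=0x70B159 -> emit 70 B1 59, reset; bytes_emitted=3
After char 4 ('k'=36): chars_in_quartet=1 acc=0x24 bytes_emitted=3
After char 5 ('Q'=16): chars_in_quartet=2 acc=0x910 bytes_emitted=3
After char 6 ('O'=14): chars_in_quartet=3 acc=0x2440E bytes_emitted=3
After char 7 ('R'=17): chars_in_quartet=4 acc=0x910391 -> emit 91 03 91, reset; bytes_emitted=6
After char 8 ('V'=21): chars_in_quartet=1 acc=0x15 bytes_emitted=6
After char 9 ('n'=39): chars_in_quartet=2 acc=0x567 bytes_emitted=6
After char 10 ('E'=4): chars_in_quartet=3 acc=0x159C4 bytes_emitted=6
Padding '=': partial quartet acc=0x159C4 -> emit 56 71; bytes_emitted=8

Answer: 70 B1 59 91 03 91 56 71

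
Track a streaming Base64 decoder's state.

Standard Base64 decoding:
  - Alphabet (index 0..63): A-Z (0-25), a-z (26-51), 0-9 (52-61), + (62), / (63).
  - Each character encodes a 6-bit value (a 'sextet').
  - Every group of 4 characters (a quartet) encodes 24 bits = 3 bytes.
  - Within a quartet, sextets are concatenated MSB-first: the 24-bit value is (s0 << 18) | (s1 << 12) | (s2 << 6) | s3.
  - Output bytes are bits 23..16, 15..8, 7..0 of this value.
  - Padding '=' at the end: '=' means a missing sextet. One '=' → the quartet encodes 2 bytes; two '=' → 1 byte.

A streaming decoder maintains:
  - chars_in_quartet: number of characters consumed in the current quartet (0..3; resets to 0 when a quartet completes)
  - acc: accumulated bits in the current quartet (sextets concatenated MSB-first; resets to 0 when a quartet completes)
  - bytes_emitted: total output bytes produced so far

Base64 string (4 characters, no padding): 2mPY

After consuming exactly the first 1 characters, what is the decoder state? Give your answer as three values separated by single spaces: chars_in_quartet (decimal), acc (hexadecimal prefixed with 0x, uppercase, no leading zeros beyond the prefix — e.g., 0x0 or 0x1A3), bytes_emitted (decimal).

After char 0 ('2'=54): chars_in_quartet=1 acc=0x36 bytes_emitted=0

Answer: 1 0x36 0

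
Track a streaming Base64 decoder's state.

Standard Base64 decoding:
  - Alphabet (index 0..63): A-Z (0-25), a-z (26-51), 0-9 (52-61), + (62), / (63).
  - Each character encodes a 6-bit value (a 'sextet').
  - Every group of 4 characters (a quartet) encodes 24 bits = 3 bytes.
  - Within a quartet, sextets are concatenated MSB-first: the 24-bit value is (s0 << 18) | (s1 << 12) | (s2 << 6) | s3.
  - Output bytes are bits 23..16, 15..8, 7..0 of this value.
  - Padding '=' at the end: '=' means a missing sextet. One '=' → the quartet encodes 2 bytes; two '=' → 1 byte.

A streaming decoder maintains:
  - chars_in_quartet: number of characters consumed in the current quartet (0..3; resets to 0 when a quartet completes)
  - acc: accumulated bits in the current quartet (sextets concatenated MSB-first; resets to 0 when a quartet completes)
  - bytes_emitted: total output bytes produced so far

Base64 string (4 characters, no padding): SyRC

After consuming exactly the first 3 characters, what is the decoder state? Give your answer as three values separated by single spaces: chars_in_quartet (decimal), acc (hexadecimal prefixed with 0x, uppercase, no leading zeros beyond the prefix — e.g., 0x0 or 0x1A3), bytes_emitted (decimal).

Answer: 3 0x12C91 0

Derivation:
After char 0 ('S'=18): chars_in_quartet=1 acc=0x12 bytes_emitted=0
After char 1 ('y'=50): chars_in_quartet=2 acc=0x4B2 bytes_emitted=0
After char 2 ('R'=17): chars_in_quartet=3 acc=0x12C91 bytes_emitted=0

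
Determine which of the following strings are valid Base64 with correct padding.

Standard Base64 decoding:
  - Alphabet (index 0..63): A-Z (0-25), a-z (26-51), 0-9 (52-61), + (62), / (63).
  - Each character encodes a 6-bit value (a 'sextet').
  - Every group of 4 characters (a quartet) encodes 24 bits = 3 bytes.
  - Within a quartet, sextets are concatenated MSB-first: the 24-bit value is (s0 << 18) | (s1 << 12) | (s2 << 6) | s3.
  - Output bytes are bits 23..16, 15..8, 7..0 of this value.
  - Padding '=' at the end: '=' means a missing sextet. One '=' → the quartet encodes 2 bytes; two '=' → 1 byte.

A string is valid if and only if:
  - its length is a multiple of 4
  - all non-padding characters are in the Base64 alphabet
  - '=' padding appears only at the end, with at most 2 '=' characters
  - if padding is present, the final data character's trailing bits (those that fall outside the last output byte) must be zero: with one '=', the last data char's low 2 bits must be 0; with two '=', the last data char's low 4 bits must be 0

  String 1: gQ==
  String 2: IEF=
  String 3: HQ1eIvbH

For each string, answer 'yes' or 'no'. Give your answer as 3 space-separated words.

Answer: yes no yes

Derivation:
String 1: 'gQ==' → valid
String 2: 'IEF=' → invalid (bad trailing bits)
String 3: 'HQ1eIvbH' → valid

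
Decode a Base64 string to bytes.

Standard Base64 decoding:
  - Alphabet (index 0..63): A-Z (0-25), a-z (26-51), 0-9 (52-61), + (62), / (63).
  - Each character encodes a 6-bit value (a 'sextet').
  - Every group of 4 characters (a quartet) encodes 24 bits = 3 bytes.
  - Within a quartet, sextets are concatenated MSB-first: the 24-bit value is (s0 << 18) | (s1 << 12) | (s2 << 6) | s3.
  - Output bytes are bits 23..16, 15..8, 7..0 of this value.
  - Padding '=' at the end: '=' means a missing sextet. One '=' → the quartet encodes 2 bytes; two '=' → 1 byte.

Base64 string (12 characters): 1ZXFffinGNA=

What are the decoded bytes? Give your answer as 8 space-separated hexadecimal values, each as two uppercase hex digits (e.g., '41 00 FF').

Answer: D5 95 C5 7D F8 A7 18 D0

Derivation:
After char 0 ('1'=53): chars_in_quartet=1 acc=0x35 bytes_emitted=0
After char 1 ('Z'=25): chars_in_quartet=2 acc=0xD59 bytes_emitted=0
After char 2 ('X'=23): chars_in_quartet=3 acc=0x35657 bytes_emitted=0
After char 3 ('F'=5): chars_in_quartet=4 acc=0xD595C5 -> emit D5 95 C5, reset; bytes_emitted=3
After char 4 ('f'=31): chars_in_quartet=1 acc=0x1F bytes_emitted=3
After char 5 ('f'=31): chars_in_quartet=2 acc=0x7DF bytes_emitted=3
After char 6 ('i'=34): chars_in_quartet=3 acc=0x1F7E2 bytes_emitted=3
After char 7 ('n'=39): chars_in_quartet=4 acc=0x7DF8A7 -> emit 7D F8 A7, reset; bytes_emitted=6
After char 8 ('G'=6): chars_in_quartet=1 acc=0x6 bytes_emitted=6
After char 9 ('N'=13): chars_in_quartet=2 acc=0x18D bytes_emitted=6
After char 10 ('A'=0): chars_in_quartet=3 acc=0x6340 bytes_emitted=6
Padding '=': partial quartet acc=0x6340 -> emit 18 D0; bytes_emitted=8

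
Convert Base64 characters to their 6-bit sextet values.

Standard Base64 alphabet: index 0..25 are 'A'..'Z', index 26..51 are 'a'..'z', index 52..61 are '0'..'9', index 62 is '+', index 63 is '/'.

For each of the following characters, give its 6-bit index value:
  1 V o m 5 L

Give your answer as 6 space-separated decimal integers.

'1': 0..9 range, 52 + ord('1') − ord('0') = 53
'V': A..Z range, ord('V') − ord('A') = 21
'o': a..z range, 26 + ord('o') − ord('a') = 40
'm': a..z range, 26 + ord('m') − ord('a') = 38
'5': 0..9 range, 52 + ord('5') − ord('0') = 57
'L': A..Z range, ord('L') − ord('A') = 11

Answer: 53 21 40 38 57 11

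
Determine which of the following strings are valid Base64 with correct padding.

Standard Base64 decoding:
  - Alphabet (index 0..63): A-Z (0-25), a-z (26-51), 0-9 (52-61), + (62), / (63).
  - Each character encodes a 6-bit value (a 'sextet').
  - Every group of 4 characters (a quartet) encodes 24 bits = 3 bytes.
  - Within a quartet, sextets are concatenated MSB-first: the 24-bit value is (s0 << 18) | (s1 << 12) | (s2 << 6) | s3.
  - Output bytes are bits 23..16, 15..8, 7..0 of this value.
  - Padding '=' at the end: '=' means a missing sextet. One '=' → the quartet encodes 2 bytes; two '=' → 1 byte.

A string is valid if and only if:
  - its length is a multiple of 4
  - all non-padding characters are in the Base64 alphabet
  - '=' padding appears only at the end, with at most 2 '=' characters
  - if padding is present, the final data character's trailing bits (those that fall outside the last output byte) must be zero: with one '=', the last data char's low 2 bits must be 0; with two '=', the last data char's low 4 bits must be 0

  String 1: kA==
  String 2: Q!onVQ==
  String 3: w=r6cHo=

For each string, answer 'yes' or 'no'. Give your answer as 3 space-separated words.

Answer: yes no no

Derivation:
String 1: 'kA==' → valid
String 2: 'Q!onVQ==' → invalid (bad char(s): ['!'])
String 3: 'w=r6cHo=' → invalid (bad char(s): ['=']; '=' in middle)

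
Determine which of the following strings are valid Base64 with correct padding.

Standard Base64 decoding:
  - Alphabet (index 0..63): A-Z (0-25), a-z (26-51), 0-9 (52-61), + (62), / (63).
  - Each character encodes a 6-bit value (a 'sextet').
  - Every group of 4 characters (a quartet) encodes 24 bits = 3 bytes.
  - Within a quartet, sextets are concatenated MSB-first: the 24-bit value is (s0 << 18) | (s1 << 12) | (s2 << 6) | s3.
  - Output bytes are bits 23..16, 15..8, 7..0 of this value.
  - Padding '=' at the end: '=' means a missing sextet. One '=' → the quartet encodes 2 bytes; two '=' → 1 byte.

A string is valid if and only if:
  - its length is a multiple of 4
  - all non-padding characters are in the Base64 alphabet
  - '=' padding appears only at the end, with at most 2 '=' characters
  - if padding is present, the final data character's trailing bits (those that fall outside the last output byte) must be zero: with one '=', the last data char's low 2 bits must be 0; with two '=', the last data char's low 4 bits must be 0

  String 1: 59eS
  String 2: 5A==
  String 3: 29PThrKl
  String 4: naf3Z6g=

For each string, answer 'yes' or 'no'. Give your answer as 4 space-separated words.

String 1: '59eS' → valid
String 2: '5A==' → valid
String 3: '29PThrKl' → valid
String 4: 'naf3Z6g=' → valid

Answer: yes yes yes yes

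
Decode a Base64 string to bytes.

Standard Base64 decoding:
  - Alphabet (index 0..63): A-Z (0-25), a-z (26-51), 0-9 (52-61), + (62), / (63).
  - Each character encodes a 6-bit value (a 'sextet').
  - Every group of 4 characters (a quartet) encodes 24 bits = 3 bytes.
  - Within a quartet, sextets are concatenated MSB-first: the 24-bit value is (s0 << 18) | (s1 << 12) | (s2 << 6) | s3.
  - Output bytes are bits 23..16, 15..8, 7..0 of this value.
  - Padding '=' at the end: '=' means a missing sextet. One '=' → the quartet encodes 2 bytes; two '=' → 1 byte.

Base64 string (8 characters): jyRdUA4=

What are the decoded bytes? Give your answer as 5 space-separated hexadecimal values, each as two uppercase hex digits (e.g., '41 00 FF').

After char 0 ('j'=35): chars_in_quartet=1 acc=0x23 bytes_emitted=0
After char 1 ('y'=50): chars_in_quartet=2 acc=0x8F2 bytes_emitted=0
After char 2 ('R'=17): chars_in_quartet=3 acc=0x23C91 bytes_emitted=0
After char 3 ('d'=29): chars_in_quartet=4 acc=0x8F245D -> emit 8F 24 5D, reset; bytes_emitted=3
After char 4 ('U'=20): chars_in_quartet=1 acc=0x14 bytes_emitted=3
After char 5 ('A'=0): chars_in_quartet=2 acc=0x500 bytes_emitted=3
After char 6 ('4'=56): chars_in_quartet=3 acc=0x14038 bytes_emitted=3
Padding '=': partial quartet acc=0x14038 -> emit 50 0E; bytes_emitted=5

Answer: 8F 24 5D 50 0E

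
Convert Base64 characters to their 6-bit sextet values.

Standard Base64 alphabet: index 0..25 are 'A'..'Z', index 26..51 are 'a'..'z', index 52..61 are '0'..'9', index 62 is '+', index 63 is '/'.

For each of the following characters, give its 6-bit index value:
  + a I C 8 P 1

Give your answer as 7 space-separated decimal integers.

'+': index 62
'a': a..z range, 26 + ord('a') − ord('a') = 26
'I': A..Z range, ord('I') − ord('A') = 8
'C': A..Z range, ord('C') − ord('A') = 2
'8': 0..9 range, 52 + ord('8') − ord('0') = 60
'P': A..Z range, ord('P') − ord('A') = 15
'1': 0..9 range, 52 + ord('1') − ord('0') = 53

Answer: 62 26 8 2 60 15 53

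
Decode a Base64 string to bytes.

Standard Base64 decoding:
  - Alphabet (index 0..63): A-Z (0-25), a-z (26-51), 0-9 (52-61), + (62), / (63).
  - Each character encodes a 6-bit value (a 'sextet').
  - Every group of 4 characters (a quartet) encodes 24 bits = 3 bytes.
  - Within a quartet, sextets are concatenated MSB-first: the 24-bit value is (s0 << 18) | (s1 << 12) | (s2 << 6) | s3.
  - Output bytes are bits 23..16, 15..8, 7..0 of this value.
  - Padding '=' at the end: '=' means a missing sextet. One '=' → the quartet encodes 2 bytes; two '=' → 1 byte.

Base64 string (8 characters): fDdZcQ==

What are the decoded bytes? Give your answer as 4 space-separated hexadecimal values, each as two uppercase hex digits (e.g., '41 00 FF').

Answer: 7C 37 59 71

Derivation:
After char 0 ('f'=31): chars_in_quartet=1 acc=0x1F bytes_emitted=0
After char 1 ('D'=3): chars_in_quartet=2 acc=0x7C3 bytes_emitted=0
After char 2 ('d'=29): chars_in_quartet=3 acc=0x1F0DD bytes_emitted=0
After char 3 ('Z'=25): chars_in_quartet=4 acc=0x7C3759 -> emit 7C 37 59, reset; bytes_emitted=3
After char 4 ('c'=28): chars_in_quartet=1 acc=0x1C bytes_emitted=3
After char 5 ('Q'=16): chars_in_quartet=2 acc=0x710 bytes_emitted=3
Padding '==': partial quartet acc=0x710 -> emit 71; bytes_emitted=4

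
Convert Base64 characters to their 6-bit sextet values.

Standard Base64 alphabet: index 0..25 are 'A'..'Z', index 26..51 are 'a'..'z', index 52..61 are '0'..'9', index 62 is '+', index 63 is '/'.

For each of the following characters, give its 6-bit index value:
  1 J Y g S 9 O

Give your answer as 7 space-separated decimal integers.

Answer: 53 9 24 32 18 61 14

Derivation:
'1': 0..9 range, 52 + ord('1') − ord('0') = 53
'J': A..Z range, ord('J') − ord('A') = 9
'Y': A..Z range, ord('Y') − ord('A') = 24
'g': a..z range, 26 + ord('g') − ord('a') = 32
'S': A..Z range, ord('S') − ord('A') = 18
'9': 0..9 range, 52 + ord('9') − ord('0') = 61
'O': A..Z range, ord('O') − ord('A') = 14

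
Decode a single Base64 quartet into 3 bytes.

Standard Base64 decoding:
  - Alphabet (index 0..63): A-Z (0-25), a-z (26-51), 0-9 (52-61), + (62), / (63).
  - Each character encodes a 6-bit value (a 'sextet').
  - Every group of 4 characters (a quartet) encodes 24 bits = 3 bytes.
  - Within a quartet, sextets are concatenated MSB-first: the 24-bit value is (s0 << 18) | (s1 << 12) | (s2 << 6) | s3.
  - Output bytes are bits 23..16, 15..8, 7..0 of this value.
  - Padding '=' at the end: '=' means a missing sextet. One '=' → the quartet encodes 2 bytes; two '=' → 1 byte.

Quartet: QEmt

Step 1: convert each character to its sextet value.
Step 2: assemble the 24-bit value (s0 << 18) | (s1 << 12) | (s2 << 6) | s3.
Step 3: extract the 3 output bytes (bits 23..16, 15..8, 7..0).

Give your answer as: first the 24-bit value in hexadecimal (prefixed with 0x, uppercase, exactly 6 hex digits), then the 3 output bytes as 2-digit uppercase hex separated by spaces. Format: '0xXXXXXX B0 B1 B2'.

Answer: 0x4049AD 40 49 AD

Derivation:
Sextets: Q=16, E=4, m=38, t=45
24-bit: (16<<18) | (4<<12) | (38<<6) | 45
      = 0x400000 | 0x004000 | 0x000980 | 0x00002D
      = 0x4049AD
Bytes: (v>>16)&0xFF=40, (v>>8)&0xFF=49, v&0xFF=AD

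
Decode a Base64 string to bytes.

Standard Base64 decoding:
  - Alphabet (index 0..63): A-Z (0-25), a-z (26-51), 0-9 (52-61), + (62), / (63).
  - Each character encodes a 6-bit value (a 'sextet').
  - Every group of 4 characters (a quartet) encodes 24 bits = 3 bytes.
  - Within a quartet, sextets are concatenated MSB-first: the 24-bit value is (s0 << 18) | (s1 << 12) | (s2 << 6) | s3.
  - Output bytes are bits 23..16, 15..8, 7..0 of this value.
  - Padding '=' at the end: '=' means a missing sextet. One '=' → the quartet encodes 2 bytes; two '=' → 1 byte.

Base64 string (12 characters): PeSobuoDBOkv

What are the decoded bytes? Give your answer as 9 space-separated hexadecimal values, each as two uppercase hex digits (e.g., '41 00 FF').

After char 0 ('P'=15): chars_in_quartet=1 acc=0xF bytes_emitted=0
After char 1 ('e'=30): chars_in_quartet=2 acc=0x3DE bytes_emitted=0
After char 2 ('S'=18): chars_in_quartet=3 acc=0xF792 bytes_emitted=0
After char 3 ('o'=40): chars_in_quartet=4 acc=0x3DE4A8 -> emit 3D E4 A8, reset; bytes_emitted=3
After char 4 ('b'=27): chars_in_quartet=1 acc=0x1B bytes_emitted=3
After char 5 ('u'=46): chars_in_quartet=2 acc=0x6EE bytes_emitted=3
After char 6 ('o'=40): chars_in_quartet=3 acc=0x1BBA8 bytes_emitted=3
After char 7 ('D'=3): chars_in_quartet=4 acc=0x6EEA03 -> emit 6E EA 03, reset; bytes_emitted=6
After char 8 ('B'=1): chars_in_quartet=1 acc=0x1 bytes_emitted=6
After char 9 ('O'=14): chars_in_quartet=2 acc=0x4E bytes_emitted=6
After char 10 ('k'=36): chars_in_quartet=3 acc=0x13A4 bytes_emitted=6
After char 11 ('v'=47): chars_in_quartet=4 acc=0x4E92F -> emit 04 E9 2F, reset; bytes_emitted=9

Answer: 3D E4 A8 6E EA 03 04 E9 2F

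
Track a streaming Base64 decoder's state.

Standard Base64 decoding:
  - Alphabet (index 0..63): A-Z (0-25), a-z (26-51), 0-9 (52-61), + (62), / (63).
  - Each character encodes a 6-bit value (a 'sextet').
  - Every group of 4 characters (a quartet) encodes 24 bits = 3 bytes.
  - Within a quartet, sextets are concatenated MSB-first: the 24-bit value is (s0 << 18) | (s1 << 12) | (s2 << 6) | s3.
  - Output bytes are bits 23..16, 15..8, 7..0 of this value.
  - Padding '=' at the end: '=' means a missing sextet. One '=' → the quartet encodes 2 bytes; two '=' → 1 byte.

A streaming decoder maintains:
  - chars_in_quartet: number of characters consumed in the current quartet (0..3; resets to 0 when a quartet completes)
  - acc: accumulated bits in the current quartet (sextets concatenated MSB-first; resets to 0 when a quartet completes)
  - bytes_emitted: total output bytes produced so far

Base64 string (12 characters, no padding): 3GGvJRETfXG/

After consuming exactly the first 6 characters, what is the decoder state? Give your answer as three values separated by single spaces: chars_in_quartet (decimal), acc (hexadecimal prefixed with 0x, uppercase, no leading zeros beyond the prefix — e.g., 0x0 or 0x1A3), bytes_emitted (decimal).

After char 0 ('3'=55): chars_in_quartet=1 acc=0x37 bytes_emitted=0
After char 1 ('G'=6): chars_in_quartet=2 acc=0xDC6 bytes_emitted=0
After char 2 ('G'=6): chars_in_quartet=3 acc=0x37186 bytes_emitted=0
After char 3 ('v'=47): chars_in_quartet=4 acc=0xDC61AF -> emit DC 61 AF, reset; bytes_emitted=3
After char 4 ('J'=9): chars_in_quartet=1 acc=0x9 bytes_emitted=3
After char 5 ('R'=17): chars_in_quartet=2 acc=0x251 bytes_emitted=3

Answer: 2 0x251 3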